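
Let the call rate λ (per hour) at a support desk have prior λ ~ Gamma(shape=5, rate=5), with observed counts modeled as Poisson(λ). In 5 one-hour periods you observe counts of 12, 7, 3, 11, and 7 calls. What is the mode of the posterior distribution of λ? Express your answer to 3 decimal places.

λ̂_MAP = 4.400

Σxᵢ = 12+7+3+11+7 = 40, with n = 5.
Posterior ∝ λ^4e^(−5λ) · λ^40e^(−5λ) = λ^44e^(−10λ), i.e. Gamma(shape=45, rate=10).
The mode of a Gamma(a, b) with a ≥ 1 (shape–rate) is (a−1)/b = 44/10 ≈ 4.400.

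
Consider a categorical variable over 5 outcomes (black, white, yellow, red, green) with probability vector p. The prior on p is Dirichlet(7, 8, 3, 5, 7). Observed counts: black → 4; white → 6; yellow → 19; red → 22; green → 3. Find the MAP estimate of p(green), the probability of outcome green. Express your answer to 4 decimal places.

MAP estimate of p(green) = 0.1139

The posterior is Dirichlet(αᵢ + nᵢ) = Dirichlet(11, 14, 22, 27, 10).
For a Dirichlet(a₁,…,a_K) with all aᵢ > 1, the mode has j-th component (aⱼ − 1)/(Σaᵢ − K).
Here Σaᵢ = 84 and K = 5, so p(green) = (10 − 1)/(84 − 5) = 9/79 ≈ 0.1139.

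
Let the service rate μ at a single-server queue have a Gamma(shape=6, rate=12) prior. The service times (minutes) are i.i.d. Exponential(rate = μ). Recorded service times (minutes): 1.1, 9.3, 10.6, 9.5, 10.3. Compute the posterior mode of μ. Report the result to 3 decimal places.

The Exponential(rate=μ) likelihood is ∝ μ^n e^(−μΣtᵢ). Here n = 5 and Σtᵢ = 1.1 + 9.3 + 10.6 + 9.5 + 10.3 = 40.8.
Posterior ∝ μ^5e^(−12μ) · μ^5e^(−40.8μ) = μ^10e^(−52.8μ), i.e. Gamma(11, 52.8).
Mode = (a−1)/b = 10/52.8 ≈ 0.189.

μ̂_MAP = 0.189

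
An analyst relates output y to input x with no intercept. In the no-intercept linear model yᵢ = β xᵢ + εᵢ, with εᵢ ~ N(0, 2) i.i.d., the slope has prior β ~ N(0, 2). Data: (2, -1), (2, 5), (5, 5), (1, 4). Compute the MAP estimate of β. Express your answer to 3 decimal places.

β̂_MAP = 1.057

log p(β | y) = −Σ(yᵢ − βxᵢ)²/(2·2) − β²/(2·2) + const.
Setting the derivative to zero: Σxᵢ(yᵢ − βxᵢ)/2 − β/2 = 0, so β = Σxᵢyᵢ / (Σxᵢ² + σ²/τ²).
Σxᵢyᵢ = 2·(-1) + 2·5 + 5·5 + 1·4 = 37; Σxᵢ² = 34; σ²/τ² = 1.
β̂_MAP = 37 / (34 + 1) = 37/35 ≈ 1.057.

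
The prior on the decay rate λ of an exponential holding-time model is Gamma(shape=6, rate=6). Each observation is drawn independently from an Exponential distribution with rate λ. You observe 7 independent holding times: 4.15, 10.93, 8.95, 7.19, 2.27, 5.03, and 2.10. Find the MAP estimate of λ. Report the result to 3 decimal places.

The Exponential(rate=λ) likelihood is ∝ λ^n e^(−λΣtᵢ). Here n = 7 and Σtᵢ = 4.15 + 10.93 + 8.95 + 7.19 + 2.27 + 5.03 + 2.10 = 40.62.
Posterior ∝ λ^5e^(−6λ) · λ^7e^(−40.62λ) = λ^12e^(−46.62λ), i.e. Gamma(13, 46.62).
Mode = (a−1)/b = 12/46.62 ≈ 0.257.

λ̂_MAP = 0.257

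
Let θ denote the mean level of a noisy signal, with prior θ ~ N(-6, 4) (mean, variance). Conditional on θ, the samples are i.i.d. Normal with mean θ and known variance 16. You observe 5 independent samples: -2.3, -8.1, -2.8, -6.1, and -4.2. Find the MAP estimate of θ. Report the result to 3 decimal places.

θ̂_MAP = -5.278

n = 5; x̄ = ((-2.3) + (-8.1) + (-2.8) + (-6.1) + (-4.2))/5 = -23.5/5 = -4.7.
For a Normal prior and Normal likelihood with known variance, the posterior is Normal; its mode equals its mean, the precision-weighted average.
Prior precision 1/σ₀² = 1/4 = 0.25; data precision n/σ² = 5/16 = 0.3125.
θ̂ = (0.25·(-6) + 0.3125·(-4.7)) / (0.25 + 0.3125) = (-2.96875)/0.5625 = -95/18 ≈ -5.278.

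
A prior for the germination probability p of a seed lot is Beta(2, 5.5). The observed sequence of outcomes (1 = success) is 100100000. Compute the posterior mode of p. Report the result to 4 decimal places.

p̂_MAP = 0.2069

Prior: Beta(2, 5.5).
Data: 2 successes in 9 trials (from the sequence). The binomial likelihood contributes p^2(1−p)^7, so the posterior is Beta(2+2, 5.5+7) = Beta(4, 12.5).
For Beta(a, b) with a, b > 1 the mode is (a−1)/(a+b−2) = 3/14.5 ≈ 0.2069.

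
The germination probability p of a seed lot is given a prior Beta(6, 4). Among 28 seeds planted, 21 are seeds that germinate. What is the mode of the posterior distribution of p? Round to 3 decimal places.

Prior: Beta(6, 4).
Data: 21 successes in 28 trials. The binomial likelihood contributes p^21(1−p)^7, so the posterior is Beta(6+21, 4+7) = Beta(27, 11).
For Beta(a, b) with a, b > 1 the mode is (a−1)/(a+b−2) = 26/36 ≈ 0.722.

p̂_MAP = 0.722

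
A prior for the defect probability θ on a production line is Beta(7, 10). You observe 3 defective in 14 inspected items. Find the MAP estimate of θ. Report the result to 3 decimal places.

Prior: Beta(7, 10).
Data: 3 successes in 14 trials. The binomial likelihood contributes θ^3(1−θ)^11, so the posterior is Beta(7+3, 10+11) = Beta(10, 21).
For Beta(a, b) with a, b > 1 the mode is (a−1)/(a+b−2) = 9/29 ≈ 0.310.

θ̂_MAP = 0.310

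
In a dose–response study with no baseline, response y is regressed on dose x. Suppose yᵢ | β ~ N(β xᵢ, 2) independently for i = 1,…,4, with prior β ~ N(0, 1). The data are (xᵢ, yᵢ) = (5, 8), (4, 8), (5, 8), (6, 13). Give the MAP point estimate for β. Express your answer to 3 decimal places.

log p(β | y) = −Σ(yᵢ − βxᵢ)²/(2·2) − β²/(2·1) + const.
Setting the derivative to zero: Σxᵢ(yᵢ − βxᵢ)/2 − β/1 = 0, so β = Σxᵢyᵢ / (Σxᵢ² + σ²/τ²).
Σxᵢyᵢ = 5·8 + 4·8 + 5·8 + 6·13 = 190; Σxᵢ² = 102; σ²/τ² = 2.
β̂_MAP = 190 / (102 + 2) = 190/104 ≈ 1.827.

β̂_MAP = 1.827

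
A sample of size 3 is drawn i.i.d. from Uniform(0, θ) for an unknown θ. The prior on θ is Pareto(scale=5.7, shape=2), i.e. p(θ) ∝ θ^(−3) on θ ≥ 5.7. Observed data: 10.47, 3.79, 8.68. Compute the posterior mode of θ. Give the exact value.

The Uniform(0, θ) likelihood is θ^(−n) for θ ≥ max(xᵢ), zero otherwise. Here max(xᵢ) = 10.47.
Posterior ∝ θ^(−3) · θ^(−3) = θ^(−6) on θ ≥ max(5.7, 10.47) = 10.47.
This density is strictly decreasing in θ, so the posterior mode lies at the lower boundary of the support.

θ̂_MAP = 10.47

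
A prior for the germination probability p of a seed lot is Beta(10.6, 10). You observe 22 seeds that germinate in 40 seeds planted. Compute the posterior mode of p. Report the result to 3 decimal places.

Prior: Beta(10.6, 10).
Data: 22 successes in 40 trials. The binomial likelihood contributes p^22(1−p)^18, so the posterior is Beta(10.6+22, 10+18) = Beta(32.6, 28).
For Beta(a, b) with a, b > 1 the mode is (a−1)/(a+b−2) = 31.6/58.6 ≈ 0.539.

p̂_MAP = 0.539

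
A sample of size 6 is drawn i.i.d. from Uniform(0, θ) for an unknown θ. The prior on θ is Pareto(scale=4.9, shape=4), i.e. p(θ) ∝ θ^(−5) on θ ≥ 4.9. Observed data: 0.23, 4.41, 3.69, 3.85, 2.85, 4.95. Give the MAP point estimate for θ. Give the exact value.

θ̂_MAP = 4.95

The Uniform(0, θ) likelihood is θ^(−n) for θ ≥ max(xᵢ), zero otherwise. Here max(xᵢ) = 4.95.
Posterior ∝ θ^(−5) · θ^(−6) = θ^(−11) on θ ≥ max(4.9, 4.95) = 4.95.
This density is strictly decreasing in θ, so the posterior mode lies at the lower boundary of the support.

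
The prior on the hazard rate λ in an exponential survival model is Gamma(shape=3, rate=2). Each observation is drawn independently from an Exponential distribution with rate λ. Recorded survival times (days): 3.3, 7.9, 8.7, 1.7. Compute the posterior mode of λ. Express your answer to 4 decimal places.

The Exponential(rate=λ) likelihood is ∝ λ^n e^(−λΣtᵢ). Here n = 4 and Σtᵢ = 3.3 + 7.9 + 8.7 + 1.7 = 21.6.
Posterior ∝ λ^2e^(−2λ) · λ^4e^(−21.6λ) = λ^6e^(−23.6λ), i.e. Gamma(7, 23.6).
Mode = (a−1)/b = 6/23.6 ≈ 0.2542.

λ̂_MAP = 0.2542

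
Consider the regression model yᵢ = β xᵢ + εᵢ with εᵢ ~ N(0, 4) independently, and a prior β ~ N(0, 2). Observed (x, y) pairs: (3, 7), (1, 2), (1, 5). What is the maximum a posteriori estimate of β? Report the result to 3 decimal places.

log p(β | y) = −Σ(yᵢ − βxᵢ)²/(2·4) − β²/(2·2) + const.
Setting the derivative to zero: Σxᵢ(yᵢ − βxᵢ)/4 − β/2 = 0, so β = Σxᵢyᵢ / (Σxᵢ² + σ²/τ²).
Σxᵢyᵢ = 3·7 + 1·2 + 1·5 = 28; Σxᵢ² = 11; σ²/τ² = 2.
β̂_MAP = 28 / (11 + 2) = 28/13 ≈ 2.154.

β̂_MAP = 2.154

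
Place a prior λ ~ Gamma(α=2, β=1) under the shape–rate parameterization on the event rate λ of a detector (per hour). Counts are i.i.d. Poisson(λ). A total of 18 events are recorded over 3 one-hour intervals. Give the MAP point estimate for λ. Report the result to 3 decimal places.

Σxᵢ = 18, n = 3.
Posterior ∝ λe^(−1λ) · λ^18e^(−3λ) = λ^19e^(−4λ), i.e. Gamma(shape=20, rate=4).
The mode of a Gamma(a, b) with a ≥ 1 (shape–rate) is (a−1)/b = 19/4 ≈ 4.750.

λ̂_MAP = 4.750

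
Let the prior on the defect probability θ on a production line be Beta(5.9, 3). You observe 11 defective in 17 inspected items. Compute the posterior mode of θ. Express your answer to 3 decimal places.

Prior: Beta(5.9, 3).
Data: 11 successes in 17 trials. The binomial likelihood contributes θ^11(1−θ)^6, so the posterior is Beta(5.9+11, 3+6) = Beta(16.9, 9).
For Beta(a, b) with a, b > 1 the mode is (a−1)/(a+b−2) = 15.9/23.9 ≈ 0.665.

θ̂_MAP = 0.665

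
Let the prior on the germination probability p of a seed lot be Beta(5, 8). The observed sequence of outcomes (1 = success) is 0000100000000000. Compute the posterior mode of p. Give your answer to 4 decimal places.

Prior: Beta(5, 8).
Data: 1 success in 16 trials (from the sequence). The binomial likelihood contributes p(1−p)^15, so the posterior is Beta(5+1, 8+15) = Beta(6, 23).
For Beta(a, b) with a, b > 1 the mode is (a−1)/(a+b−2) = 5/27 ≈ 0.1852.

p̂_MAP = 0.1852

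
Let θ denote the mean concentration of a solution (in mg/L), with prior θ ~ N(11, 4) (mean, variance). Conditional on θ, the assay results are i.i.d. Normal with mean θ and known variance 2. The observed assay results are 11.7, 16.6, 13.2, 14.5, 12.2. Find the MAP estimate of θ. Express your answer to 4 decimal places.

θ̂_MAP = 13.4000

n = 5; x̄ = (11.7 + 16.6 + 13.2 + 14.5 + 12.2)/5 = 68.2/5 = 13.64.
For a Normal prior and Normal likelihood with known variance, the posterior is Normal; its mode equals its mean, the precision-weighted average.
Prior precision 1/σ₀² = 1/4 = 0.25; data precision n/σ² = 5/2 = 2.5.
θ̂ = (0.25·11 + 2.5·13.64) / (0.25 + 2.5) = 36.85/2.75 = 13.4000.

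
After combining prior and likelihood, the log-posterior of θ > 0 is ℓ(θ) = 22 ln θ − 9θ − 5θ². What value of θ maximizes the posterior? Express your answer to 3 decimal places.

ℓ'(θ) = 22/θ − 9 − 10θ. Setting this to zero and multiplying by θ: 10θ² + 9θ − 22 = 0.
θ = (−9 + √(9² + 4·10·22)) / (2·10) = (−9 + √961) / 20 = (−9 + 31)/20 = 11/10.
ℓ''(θ) = −22/θ² − 10 < 0, confirming a maximum.

θ̂_MAP = 1.100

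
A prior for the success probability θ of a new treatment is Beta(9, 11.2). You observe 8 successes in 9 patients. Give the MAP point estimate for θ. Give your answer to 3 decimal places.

Prior: Beta(9, 11.2).
Data: 8 successes in 9 trials. The binomial likelihood contributes θ^8(1−θ)^1, so the posterior is Beta(9+8, 11.2+1) = Beta(17, 12.2).
For Beta(a, b) with a, b > 1 the mode is (a−1)/(a+b−2) = 16/27.2 ≈ 0.588.

θ̂_MAP = 0.588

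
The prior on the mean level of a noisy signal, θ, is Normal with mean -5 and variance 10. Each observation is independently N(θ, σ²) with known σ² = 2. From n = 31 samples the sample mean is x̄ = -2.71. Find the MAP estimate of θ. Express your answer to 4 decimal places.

n = 31, x̄ = -2.71.
For a Normal prior and Normal likelihood with known variance, the posterior is Normal; its mode equals its mean, the precision-weighted average.
Prior precision 1/σ₀² = 1/10 = 0.1; data precision n/σ² = 31/2 = 15.5.
θ̂ = (0.1·(-5) + 15.5·(-2.71)) / (0.1 + 15.5) = (-42.505)/15.6 = -8501/3120 ≈ -2.7247.

θ̂_MAP = -2.7247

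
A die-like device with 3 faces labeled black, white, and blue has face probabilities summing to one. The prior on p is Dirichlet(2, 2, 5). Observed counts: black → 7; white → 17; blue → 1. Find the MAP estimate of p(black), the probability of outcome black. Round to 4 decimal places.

MAP estimate of p(black) = 0.2581

The posterior is Dirichlet(αᵢ + nᵢ) = Dirichlet(9, 19, 6).
For a Dirichlet(a₁,…,a_K) with all aᵢ > 1, the mode has j-th component (aⱼ − 1)/(Σaᵢ − K).
Here Σaᵢ = 34 and K = 3, so p(black) = (9 − 1)/(34 − 3) = 8/31 ≈ 0.2581.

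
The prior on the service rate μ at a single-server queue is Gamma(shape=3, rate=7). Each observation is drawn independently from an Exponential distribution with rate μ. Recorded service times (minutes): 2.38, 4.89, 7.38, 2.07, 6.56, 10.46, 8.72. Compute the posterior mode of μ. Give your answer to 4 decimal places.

The Exponential(rate=μ) likelihood is ∝ μ^n e^(−μΣtᵢ). Here n = 7 and Σtᵢ = 2.38 + 4.89 + 7.38 + 2.07 + 6.56 + 10.46 + 8.72 = 42.46.
Posterior ∝ μ^2e^(−7μ) · μ^7e^(−42.46μ) = μ^9e^(−49.46μ), i.e. Gamma(10, 49.46).
Mode = (a−1)/b = 9/49.46 ≈ 0.1820.

μ̂_MAP = 0.1820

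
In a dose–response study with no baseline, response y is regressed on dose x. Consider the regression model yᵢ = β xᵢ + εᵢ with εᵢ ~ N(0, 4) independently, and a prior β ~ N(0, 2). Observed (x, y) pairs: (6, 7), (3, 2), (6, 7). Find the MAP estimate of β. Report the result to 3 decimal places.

β̂_MAP = 1.084

log p(β | y) = −Σ(yᵢ − βxᵢ)²/(2·4) − β²/(2·2) + const.
Setting the derivative to zero: Σxᵢ(yᵢ − βxᵢ)/4 − β/2 = 0, so β = Σxᵢyᵢ / (Σxᵢ² + σ²/τ²).
Σxᵢyᵢ = 6·7 + 3·2 + 6·7 = 90; Σxᵢ² = 81; σ²/τ² = 2.
β̂_MAP = 90 / (81 + 2) = 90/83 ≈ 1.084.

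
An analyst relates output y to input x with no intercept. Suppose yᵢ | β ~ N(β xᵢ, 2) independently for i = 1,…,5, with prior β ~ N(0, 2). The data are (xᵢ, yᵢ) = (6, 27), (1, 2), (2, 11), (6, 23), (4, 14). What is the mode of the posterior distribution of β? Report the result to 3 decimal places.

β̂_MAP = 4.043

log p(β | y) = −Σ(yᵢ − βxᵢ)²/(2·2) − β²/(2·2) + const.
Setting the derivative to zero: Σxᵢ(yᵢ − βxᵢ)/2 − β/2 = 0, so β = Σxᵢyᵢ / (Σxᵢ² + σ²/τ²).
Σxᵢyᵢ = 6·27 + 1·2 + 2·11 + 6·23 + 4·14 = 380; Σxᵢ² = 93; σ²/τ² = 1.
β̂_MAP = 380 / (93 + 1) = 380/94 ≈ 4.043.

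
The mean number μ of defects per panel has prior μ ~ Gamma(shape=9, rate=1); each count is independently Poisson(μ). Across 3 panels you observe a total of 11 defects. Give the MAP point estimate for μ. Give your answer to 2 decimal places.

μ̂_MAP = 4.75

Σxᵢ = 11, n = 3.
Posterior ∝ μ^8e^(−1μ) · μ^11e^(−3μ) = μ^19e^(−4μ), i.e. Gamma(shape=20, rate=4).
The mode of a Gamma(a, b) with a ≥ 1 (shape–rate) is (a−1)/b = 19/4 ≈ 4.75.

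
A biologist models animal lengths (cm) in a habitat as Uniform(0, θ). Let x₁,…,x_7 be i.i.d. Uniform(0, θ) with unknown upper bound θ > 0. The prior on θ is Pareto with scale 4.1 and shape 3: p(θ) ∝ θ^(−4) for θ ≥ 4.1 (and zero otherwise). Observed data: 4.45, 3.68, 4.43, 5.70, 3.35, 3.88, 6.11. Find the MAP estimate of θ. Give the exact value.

The Uniform(0, θ) likelihood is θ^(−n) for θ ≥ max(xᵢ), zero otherwise. Here max(xᵢ) = 6.11.
Posterior ∝ θ^(−4) · θ^(−7) = θ^(−11) on θ ≥ max(4.1, 6.11) = 6.11.
This density is strictly decreasing in θ, so the posterior mode lies at the lower boundary of the support.

θ̂_MAP = 6.11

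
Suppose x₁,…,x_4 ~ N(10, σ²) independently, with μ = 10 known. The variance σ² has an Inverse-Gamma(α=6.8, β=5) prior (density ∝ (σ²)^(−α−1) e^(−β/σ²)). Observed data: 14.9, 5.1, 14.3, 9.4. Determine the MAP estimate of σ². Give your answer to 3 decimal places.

Sum of squared deviations about the known mean: SS = (14.9−10)² + (5.1−10)² + (14.3−10)² + (9.4−10)² = 66.87.
The Normal likelihood contributes (σ²)^(−n/2) exp(−SS/(2σ²)), so the posterior is Inverse-Gamma(α + n/2, β + SS/2) = Inverse-Gamma(8.8, 38.435).
The mode of Inverse-Gamma(a, b) is b/(a+1) = 38.435/9.8 ≈ 3.922.

σ̂²_MAP = 3.922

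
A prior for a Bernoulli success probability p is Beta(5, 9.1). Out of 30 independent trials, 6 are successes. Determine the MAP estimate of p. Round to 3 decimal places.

Prior: Beta(5, 9.1).
Data: 6 successes in 30 trials. The binomial likelihood contributes p^6(1−p)^24, so the posterior is Beta(5+6, 9.1+24) = Beta(11, 33.1).
For Beta(a, b) with a, b > 1 the mode is (a−1)/(a+b−2) = 10/42.1 ≈ 0.238.

p̂_MAP = 0.238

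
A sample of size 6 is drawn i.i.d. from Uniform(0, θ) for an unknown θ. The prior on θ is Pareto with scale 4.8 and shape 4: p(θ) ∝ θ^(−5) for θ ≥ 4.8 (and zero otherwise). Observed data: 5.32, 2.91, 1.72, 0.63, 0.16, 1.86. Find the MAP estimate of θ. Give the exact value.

The Uniform(0, θ) likelihood is θ^(−n) for θ ≥ max(xᵢ), zero otherwise. Here max(xᵢ) = 5.32.
Posterior ∝ θ^(−5) · θ^(−6) = θ^(−11) on θ ≥ max(4.8, 5.32) = 5.32.
This density is strictly decreasing in θ, so the posterior mode lies at the lower boundary of the support.

θ̂_MAP = 5.32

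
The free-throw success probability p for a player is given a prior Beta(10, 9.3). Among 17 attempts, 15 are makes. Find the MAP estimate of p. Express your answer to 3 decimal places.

p̂_MAP = 0.700

Prior: Beta(10, 9.3).
Data: 15 successes in 17 trials. The binomial likelihood contributes p^15(1−p)^2, so the posterior is Beta(10+15, 9.3+2) = Beta(25, 11.3).
For Beta(a, b) with a, b > 1 the mode is (a−1)/(a+b−2) = 24/34.3 ≈ 0.700.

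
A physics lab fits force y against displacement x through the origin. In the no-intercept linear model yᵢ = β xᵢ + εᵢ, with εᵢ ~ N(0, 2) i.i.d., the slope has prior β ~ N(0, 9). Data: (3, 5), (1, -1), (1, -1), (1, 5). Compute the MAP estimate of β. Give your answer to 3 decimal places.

β̂_MAP = 1.473

log p(β | y) = −Σ(yᵢ − βxᵢ)²/(2·2) − β²/(2·9) + const.
Setting the derivative to zero: Σxᵢ(yᵢ − βxᵢ)/2 − β/9 = 0, so β = Σxᵢyᵢ / (Σxᵢ² + σ²/τ²).
Σxᵢyᵢ = 3·5 + 1·(-1) + 1·(-1) + 1·5 = 18; Σxᵢ² = 12; σ²/τ² = 2/9.
β̂_MAP = 18 / (12 + 2/9) = 18/(110/9) = 81/55 ≈ 1.473.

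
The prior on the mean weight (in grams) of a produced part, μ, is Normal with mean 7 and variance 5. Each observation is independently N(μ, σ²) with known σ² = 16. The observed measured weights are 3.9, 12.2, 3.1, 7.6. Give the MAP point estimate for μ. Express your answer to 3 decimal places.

μ̂_MAP = 6.833

n = 4; x̄ = (3.9 + 12.2 + 3.1 + 7.6)/4 = 26.8/4 = 6.7.
For a Normal prior and Normal likelihood with known variance, the posterior is Normal; its mode equals its mean, the precision-weighted average.
Prior precision 1/σ₀² = 1/5 = 0.2; data precision n/σ² = 4/16 = 0.25.
μ̂ = (0.2·7 + 0.25·6.7) / (0.2 + 0.25) = 3.075/0.45 = 41/6 ≈ 6.833.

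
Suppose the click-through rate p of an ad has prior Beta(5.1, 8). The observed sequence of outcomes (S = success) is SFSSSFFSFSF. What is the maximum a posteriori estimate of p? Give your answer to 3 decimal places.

Prior: Beta(5.1, 8).
Data: 6 successes in 11 trials (from the sequence). The binomial likelihood contributes p^6(1−p)^5, so the posterior is Beta(5.1+6, 8+5) = Beta(11.1, 13).
For Beta(a, b) with a, b > 1 the mode is (a−1)/(a+b−2) = 10.1/22.1 ≈ 0.457.

p̂_MAP = 0.457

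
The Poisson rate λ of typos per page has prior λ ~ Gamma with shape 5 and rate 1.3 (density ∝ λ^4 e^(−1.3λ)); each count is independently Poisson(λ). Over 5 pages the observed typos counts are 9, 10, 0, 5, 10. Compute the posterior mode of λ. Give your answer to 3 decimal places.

λ̂_MAP = 6.032

Σxᵢ = 9+10+0+5+10 = 34, with n = 5.
Posterior ∝ λ^4e^(−1.3λ) · λ^34e^(−5λ) = λ^38e^(−6.3λ), i.e. Gamma(shape=39, rate=6.3).
The mode of a Gamma(a, b) with a ≥ 1 (shape–rate) is (a−1)/b = 38/6.3 ≈ 6.032.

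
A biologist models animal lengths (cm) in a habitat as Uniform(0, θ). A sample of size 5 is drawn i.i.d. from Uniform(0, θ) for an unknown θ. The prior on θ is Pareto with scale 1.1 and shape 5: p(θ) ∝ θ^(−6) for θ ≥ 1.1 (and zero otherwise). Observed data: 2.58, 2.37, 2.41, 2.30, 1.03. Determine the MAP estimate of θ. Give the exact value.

The Uniform(0, θ) likelihood is θ^(−n) for θ ≥ max(xᵢ), zero otherwise. Here max(xᵢ) = 2.58.
Posterior ∝ θ^(−6) · θ^(−5) = θ^(−11) on θ ≥ max(1.1, 2.58) = 2.58.
This density is strictly decreasing in θ, so the posterior mode lies at the lower boundary of the support.

θ̂_MAP = 2.58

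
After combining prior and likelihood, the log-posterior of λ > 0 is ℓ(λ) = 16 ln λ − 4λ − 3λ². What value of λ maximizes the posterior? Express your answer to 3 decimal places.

ℓ'(λ) = 16/λ − 4 − 6λ. Setting this to zero and multiplying by λ: 6λ² + 4λ − 16 = 0.
λ = (−4 + √(4² + 4·6·16)) / (2·6) = (−4 + √400) / 12 = (−4 + 20)/12 = 4/3.
ℓ''(λ) = −16/λ² − 6 < 0, confirming a maximum.

λ̂_MAP = 1.333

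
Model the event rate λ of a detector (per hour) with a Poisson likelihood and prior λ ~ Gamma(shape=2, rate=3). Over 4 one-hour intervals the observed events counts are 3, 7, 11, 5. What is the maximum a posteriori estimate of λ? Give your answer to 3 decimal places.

Σxᵢ = 3+7+11+5 = 26, with n = 4.
Posterior ∝ λe^(−3λ) · λ^26e^(−4λ) = λ^27e^(−7λ), i.e. Gamma(shape=28, rate=7).
The mode of a Gamma(a, b) with a ≥ 1 (shape–rate) is (a−1)/b = 27/7 ≈ 3.857.

λ̂_MAP = 3.857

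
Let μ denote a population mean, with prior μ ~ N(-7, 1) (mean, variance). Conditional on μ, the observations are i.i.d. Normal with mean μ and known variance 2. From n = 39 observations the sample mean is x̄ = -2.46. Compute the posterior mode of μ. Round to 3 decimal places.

n = 39, x̄ = -2.46.
For a Normal prior and Normal likelihood with known variance, the posterior is Normal; its mode equals its mean, the precision-weighted average.
Prior precision 1/σ₀² = 1/1 = 1; data precision n/σ² = 39/2 = 19.5.
μ̂ = (1·(-7) + 19.5·(-2.46)) / (1 + 19.5) = (-54.97)/20.5 = -5497/2050 ≈ -2.681.

μ̂_MAP = -2.681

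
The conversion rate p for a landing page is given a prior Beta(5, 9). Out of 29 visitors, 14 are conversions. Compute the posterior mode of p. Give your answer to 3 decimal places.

p̂_MAP = 0.439

Prior: Beta(5, 9).
Data: 14 successes in 29 trials. The binomial likelihood contributes p^14(1−p)^15, so the posterior is Beta(5+14, 9+15) = Beta(19, 24).
For Beta(a, b) with a, b > 1 the mode is (a−1)/(a+b−2) = 18/41 ≈ 0.439.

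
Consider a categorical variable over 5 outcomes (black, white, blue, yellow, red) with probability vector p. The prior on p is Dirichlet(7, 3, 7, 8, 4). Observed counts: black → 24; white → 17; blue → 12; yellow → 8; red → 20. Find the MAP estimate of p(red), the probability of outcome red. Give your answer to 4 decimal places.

MAP estimate of p(red) = 0.2190

The posterior is Dirichlet(αᵢ + nᵢ) = Dirichlet(31, 20, 19, 16, 24).
For a Dirichlet(a₁,…,a_K) with all aᵢ > 1, the mode has j-th component (aⱼ − 1)/(Σaᵢ − K).
Here Σaᵢ = 110 and K = 5, so p(red) = (24 − 1)/(110 − 5) = 23/105 ≈ 0.2190.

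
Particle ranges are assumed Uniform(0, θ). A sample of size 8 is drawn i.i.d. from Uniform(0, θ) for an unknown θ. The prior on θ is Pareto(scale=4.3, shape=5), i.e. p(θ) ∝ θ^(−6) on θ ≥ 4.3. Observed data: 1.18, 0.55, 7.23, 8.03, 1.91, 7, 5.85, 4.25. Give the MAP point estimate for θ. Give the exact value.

The Uniform(0, θ) likelihood is θ^(−n) for θ ≥ max(xᵢ), zero otherwise. Here max(xᵢ) = 8.03.
Posterior ∝ θ^(−6) · θ^(−8) = θ^(−14) on θ ≥ max(4.3, 8.03) = 8.03.
This density is strictly decreasing in θ, so the posterior mode lies at the lower boundary of the support.

θ̂_MAP = 8.03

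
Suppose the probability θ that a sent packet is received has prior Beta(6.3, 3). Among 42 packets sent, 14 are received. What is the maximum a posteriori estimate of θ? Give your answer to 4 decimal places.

Prior: Beta(6.3, 3).
Data: 14 successes in 42 trials. The binomial likelihood contributes θ^14(1−θ)^28, so the posterior is Beta(6.3+14, 3+28) = Beta(20.3, 31).
For Beta(a, b) with a, b > 1 the mode is (a−1)/(a+b−2) = 19.3/49.3 ≈ 0.3915.

θ̂_MAP = 0.3915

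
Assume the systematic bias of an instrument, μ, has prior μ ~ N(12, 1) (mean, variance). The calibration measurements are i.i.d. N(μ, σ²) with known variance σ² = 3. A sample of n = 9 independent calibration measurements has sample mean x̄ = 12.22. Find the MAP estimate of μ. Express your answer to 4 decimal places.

n = 9, x̄ = 12.22.
For a Normal prior and Normal likelihood with known variance, the posterior is Normal; its mode equals its mean, the precision-weighted average.
Prior precision 1/σ₀² = 1/1 = 1; data precision n/σ² = 9/3 = 3.
μ̂ = (1·12 + 3·12.22) / (1 + 3) = 48.66/4 = 12.1650.

μ̂_MAP = 12.1650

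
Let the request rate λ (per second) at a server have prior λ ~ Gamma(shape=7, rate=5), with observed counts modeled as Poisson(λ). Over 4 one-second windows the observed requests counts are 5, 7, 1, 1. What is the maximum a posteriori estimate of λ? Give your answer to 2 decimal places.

λ̂_MAP = 2.22

Σxᵢ = 5+7+1+1 = 14, with n = 4.
Posterior ∝ λ^6e^(−5λ) · λ^14e^(−4λ) = λ^20e^(−9λ), i.e. Gamma(shape=21, rate=9).
The mode of a Gamma(a, b) with a ≥ 1 (shape–rate) is (a−1)/b = 20/9 ≈ 2.22.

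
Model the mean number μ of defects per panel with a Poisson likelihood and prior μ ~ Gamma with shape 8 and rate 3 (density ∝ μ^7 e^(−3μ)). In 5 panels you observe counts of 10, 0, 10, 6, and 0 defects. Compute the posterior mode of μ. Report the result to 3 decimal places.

μ̂_MAP = 4.125

Σxᵢ = 10+0+10+6+0 = 26, with n = 5.
Posterior ∝ μ^7e^(−3μ) · μ^26e^(−5μ) = μ^33e^(−8μ), i.e. Gamma(shape=34, rate=8).
The mode of a Gamma(a, b) with a ≥ 1 (shape–rate) is (a−1)/b = 33/8 ≈ 4.125.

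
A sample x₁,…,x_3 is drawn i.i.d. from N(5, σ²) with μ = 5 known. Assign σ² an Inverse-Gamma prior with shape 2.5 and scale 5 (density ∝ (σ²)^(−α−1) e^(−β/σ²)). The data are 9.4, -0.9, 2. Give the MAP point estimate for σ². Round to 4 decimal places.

σ̂²_MAP = 7.3170

Sum of squared deviations about the known mean: SS = (9.4−5)² + (-0.9−5)² + (2−5)² = 63.17.
The Normal likelihood contributes (σ²)^(−n/2) exp(−SS/(2σ²)), so the posterior is Inverse-Gamma(α + n/2, β + SS/2) = Inverse-Gamma(4, 36.585).
The mode of Inverse-Gamma(a, b) is b/(a+1) = 36.585/5 ≈ 7.3170.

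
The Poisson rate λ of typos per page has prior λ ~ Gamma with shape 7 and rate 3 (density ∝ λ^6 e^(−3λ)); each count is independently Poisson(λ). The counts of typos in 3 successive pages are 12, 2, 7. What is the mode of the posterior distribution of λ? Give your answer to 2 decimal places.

Σxᵢ = 12+2+7 = 21, with n = 3.
Posterior ∝ λ^6e^(−3λ) · λ^21e^(−3λ) = λ^27e^(−6λ), i.e. Gamma(shape=28, rate=6).
The mode of a Gamma(a, b) with a ≥ 1 (shape–rate) is (a−1)/b = 27/6 ≈ 4.50.

λ̂_MAP = 4.50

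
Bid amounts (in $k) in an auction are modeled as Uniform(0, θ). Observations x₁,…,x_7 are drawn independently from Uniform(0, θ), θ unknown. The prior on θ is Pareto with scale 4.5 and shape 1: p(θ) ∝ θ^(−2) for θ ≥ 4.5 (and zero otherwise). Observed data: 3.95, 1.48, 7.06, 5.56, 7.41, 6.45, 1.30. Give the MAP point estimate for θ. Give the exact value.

The Uniform(0, θ) likelihood is θ^(−n) for θ ≥ max(xᵢ), zero otherwise. Here max(xᵢ) = 7.41.
Posterior ∝ θ^(−2) · θ^(−7) = θ^(−9) on θ ≥ max(4.5, 7.41) = 7.41.
This density is strictly decreasing in θ, so the posterior mode lies at the lower boundary of the support.

θ̂_MAP = 7.41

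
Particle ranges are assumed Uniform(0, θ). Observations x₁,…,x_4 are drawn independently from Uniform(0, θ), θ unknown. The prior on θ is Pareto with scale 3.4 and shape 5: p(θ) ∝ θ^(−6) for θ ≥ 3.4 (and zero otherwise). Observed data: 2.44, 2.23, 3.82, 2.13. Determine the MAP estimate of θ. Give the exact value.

θ̂_MAP = 3.82

The Uniform(0, θ) likelihood is θ^(−n) for θ ≥ max(xᵢ), zero otherwise. Here max(xᵢ) = 3.82.
Posterior ∝ θ^(−6) · θ^(−4) = θ^(−10) on θ ≥ max(3.4, 3.82) = 3.82.
This density is strictly decreasing in θ, so the posterior mode lies at the lower boundary of the support.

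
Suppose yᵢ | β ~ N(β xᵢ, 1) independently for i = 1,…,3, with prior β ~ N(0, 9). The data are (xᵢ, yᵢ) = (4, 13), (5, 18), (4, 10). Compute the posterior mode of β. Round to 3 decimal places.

β̂_MAP = 3.187

log p(β | y) = −Σ(yᵢ − βxᵢ)²/(2·1) − β²/(2·9) + const.
Setting the derivative to zero: Σxᵢ(yᵢ − βxᵢ)/1 − β/9 = 0, so β = Σxᵢyᵢ / (Σxᵢ² + σ²/τ²).
Σxᵢyᵢ = 4·13 + 5·18 + 4·10 = 182; Σxᵢ² = 57; σ²/τ² = 1/9.
β̂_MAP = 182 / (57 + 1/9) = 182/(514/9) = 819/257 ≈ 3.187.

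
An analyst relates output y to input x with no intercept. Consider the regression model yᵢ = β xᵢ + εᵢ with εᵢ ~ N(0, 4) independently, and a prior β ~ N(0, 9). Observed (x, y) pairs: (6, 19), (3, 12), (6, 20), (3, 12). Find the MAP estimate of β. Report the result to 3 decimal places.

log p(β | y) = −Σ(yᵢ − βxᵢ)²/(2·4) − β²/(2·9) + const.
Setting the derivative to zero: Σxᵢ(yᵢ − βxᵢ)/4 − β/9 = 0, so β = Σxᵢyᵢ / (Σxᵢ² + σ²/τ²).
Σxᵢyᵢ = 6·19 + 3·12 + 6·20 + 3·12 = 306; Σxᵢ² = 90; σ²/τ² = 4/9.
β̂_MAP = 306 / (90 + 4/9) = 306/(814/9) = 1377/407 ≈ 3.383.

β̂_MAP = 3.383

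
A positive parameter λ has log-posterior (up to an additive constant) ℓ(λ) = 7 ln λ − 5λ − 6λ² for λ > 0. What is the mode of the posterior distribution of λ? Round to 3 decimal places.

ℓ'(λ) = 7/λ − 5 − 12λ. Setting this to zero and multiplying by λ: 12λ² + 5λ − 7 = 0.
λ = (−5 + √(5² + 4·12·7)) / (2·12) = (−5 + √361) / 24 = (−5 + 19)/24 = 7/12.
ℓ''(λ) = −7/λ² − 12 < 0, confirming a maximum.

λ̂_MAP = 0.583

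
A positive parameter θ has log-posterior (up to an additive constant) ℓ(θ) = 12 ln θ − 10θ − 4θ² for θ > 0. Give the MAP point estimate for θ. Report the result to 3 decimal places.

θ̂_MAP = 0.750

ℓ'(θ) = 12/θ − 10 − 8θ. Setting this to zero and multiplying by θ: 8θ² + 10θ − 12 = 0.
θ = (−10 + √(10² + 4·8·12)) / (2·8) = (−10 + √484) / 16 = (−10 + 22)/16 = 3/4.
ℓ''(θ) = −12/θ² − 8 < 0, confirming a maximum.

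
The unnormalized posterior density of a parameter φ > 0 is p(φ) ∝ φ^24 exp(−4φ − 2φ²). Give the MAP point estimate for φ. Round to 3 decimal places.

ℓ'(φ) = 24/φ − 4 − 4φ. Setting this to zero and multiplying by φ: 4φ² + 4φ − 24 = 0.
φ = (−4 + √(4² + 4·4·24)) / (2·4) = (−4 + √400) / 8 = (−4 + 20)/8 = 2.
ℓ''(φ) = −24/φ² − 4 < 0, confirming a maximum.

φ̂_MAP = 2.000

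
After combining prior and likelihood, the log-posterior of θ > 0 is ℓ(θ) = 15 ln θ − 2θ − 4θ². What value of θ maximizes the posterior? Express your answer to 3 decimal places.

θ̂_MAP = 1.250

ℓ'(θ) = 15/θ − 2 − 8θ. Setting this to zero and multiplying by θ: 8θ² + 2θ − 15 = 0.
θ = (−2 + √(2² + 4·8·15)) / (2·8) = (−2 + √484) / 16 = (−2 + 22)/16 = 5/4.
ℓ''(θ) = −15/θ² − 8 < 0, confirming a maximum.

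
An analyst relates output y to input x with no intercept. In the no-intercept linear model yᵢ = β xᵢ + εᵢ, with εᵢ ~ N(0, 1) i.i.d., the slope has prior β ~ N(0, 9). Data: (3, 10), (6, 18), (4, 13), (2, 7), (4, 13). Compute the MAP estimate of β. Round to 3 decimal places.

β̂_MAP = 3.156

log p(β | y) = −Σ(yᵢ − βxᵢ)²/(2·1) − β²/(2·9) + const.
Setting the derivative to zero: Σxᵢ(yᵢ − βxᵢ)/1 − β/9 = 0, so β = Σxᵢyᵢ / (Σxᵢ² + σ²/τ²).
Σxᵢyᵢ = 3·10 + 6·18 + 4·13 + 2·7 + 4·13 = 256; Σxᵢ² = 81; σ²/τ² = 1/9.
β̂_MAP = 256 / (81 + 1/9) = 256/(730/9) = 1152/365 ≈ 3.156.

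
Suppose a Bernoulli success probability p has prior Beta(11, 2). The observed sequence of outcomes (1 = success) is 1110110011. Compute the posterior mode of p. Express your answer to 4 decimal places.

Prior: Beta(11, 2).
Data: 7 successes in 10 trials (from the sequence). The binomial likelihood contributes p^7(1−p)^3, so the posterior is Beta(11+7, 2+3) = Beta(18, 5).
For Beta(a, b) with a, b > 1 the mode is (a−1)/(a+b−2) = 17/21 ≈ 0.8095.

p̂_MAP = 0.8095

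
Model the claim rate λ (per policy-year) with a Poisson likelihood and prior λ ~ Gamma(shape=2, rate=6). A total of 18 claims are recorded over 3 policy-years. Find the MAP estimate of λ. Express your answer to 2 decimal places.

Σxᵢ = 18, n = 3.
Posterior ∝ λe^(−6λ) · λ^18e^(−3λ) = λ^19e^(−9λ), i.e. Gamma(shape=20, rate=9).
The mode of a Gamma(a, b) with a ≥ 1 (shape–rate) is (a−1)/b = 19/9 ≈ 2.11.

λ̂_MAP = 2.11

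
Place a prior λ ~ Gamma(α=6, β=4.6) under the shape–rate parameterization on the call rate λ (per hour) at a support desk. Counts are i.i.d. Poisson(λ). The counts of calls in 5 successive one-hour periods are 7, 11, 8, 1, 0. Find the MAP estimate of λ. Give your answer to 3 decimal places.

Σxᵢ = 7+11+8+1+0 = 27, with n = 5.
Posterior ∝ λ^5e^(−4.6λ) · λ^27e^(−5λ) = λ^32e^(−9.6λ), i.e. Gamma(shape=33, rate=9.6).
The mode of a Gamma(a, b) with a ≥ 1 (shape–rate) is (a−1)/b = 32/9.6 ≈ 3.333.

λ̂_MAP = 3.333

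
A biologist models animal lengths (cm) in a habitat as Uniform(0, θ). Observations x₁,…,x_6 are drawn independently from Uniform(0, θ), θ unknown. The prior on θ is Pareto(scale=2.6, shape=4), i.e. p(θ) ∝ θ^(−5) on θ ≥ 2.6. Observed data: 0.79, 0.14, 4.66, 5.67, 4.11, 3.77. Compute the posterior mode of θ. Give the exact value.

The Uniform(0, θ) likelihood is θ^(−n) for θ ≥ max(xᵢ), zero otherwise. Here max(xᵢ) = 5.67.
Posterior ∝ θ^(−5) · θ^(−6) = θ^(−11) on θ ≥ max(2.6, 5.67) = 5.67.
This density is strictly decreasing in θ, so the posterior mode lies at the lower boundary of the support.

θ̂_MAP = 5.67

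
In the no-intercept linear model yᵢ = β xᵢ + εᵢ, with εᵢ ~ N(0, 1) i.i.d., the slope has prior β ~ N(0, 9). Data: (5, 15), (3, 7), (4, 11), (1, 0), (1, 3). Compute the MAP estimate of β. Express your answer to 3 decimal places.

log p(β | y) = −Σ(yᵢ − βxᵢ)²/(2·1) − β²/(2·9) + const.
Setting the derivative to zero: Σxᵢ(yᵢ − βxᵢ)/1 − β/9 = 0, so β = Σxᵢyᵢ / (Σxᵢ² + σ²/τ²).
Σxᵢyᵢ = 5·15 + 3·7 + 4·11 + 1·0 + 1·3 = 143; Σxᵢ² = 52; σ²/τ² = 1/9.
β̂_MAP = 143 / (52 + 1/9) = 143/(469/9) = 1287/469 ≈ 2.744.

β̂_MAP = 2.744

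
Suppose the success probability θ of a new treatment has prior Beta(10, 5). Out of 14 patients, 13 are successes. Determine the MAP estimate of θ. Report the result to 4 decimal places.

θ̂_MAP = 0.8148

Prior: Beta(10, 5).
Data: 13 successes in 14 trials. The binomial likelihood contributes θ^13(1−θ)^1, so the posterior is Beta(10+13, 5+1) = Beta(23, 6).
For Beta(a, b) with a, b > 1 the mode is (a−1)/(a+b−2) = 22/27 ≈ 0.8148.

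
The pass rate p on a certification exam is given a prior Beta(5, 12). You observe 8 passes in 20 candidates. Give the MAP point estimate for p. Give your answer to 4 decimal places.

p̂_MAP = 0.3429

Prior: Beta(5, 12).
Data: 8 successes in 20 trials. The binomial likelihood contributes p^8(1−p)^12, so the posterior is Beta(5+8, 12+12) = Beta(13, 24).
For Beta(a, b) with a, b > 1 the mode is (a−1)/(a+b−2) = 12/35 ≈ 0.3429.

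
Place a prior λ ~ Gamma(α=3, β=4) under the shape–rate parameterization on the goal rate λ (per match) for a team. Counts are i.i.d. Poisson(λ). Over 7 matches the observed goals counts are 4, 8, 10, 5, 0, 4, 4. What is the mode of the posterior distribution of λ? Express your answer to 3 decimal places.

Σxᵢ = 4+8+10+5+0+4+4 = 35, with n = 7.
Posterior ∝ λ^2e^(−4λ) · λ^35e^(−7λ) = λ^37e^(−11λ), i.e. Gamma(shape=38, rate=11).
The mode of a Gamma(a, b) with a ≥ 1 (shape–rate) is (a−1)/b = 37/11 ≈ 3.364.

λ̂_MAP = 3.364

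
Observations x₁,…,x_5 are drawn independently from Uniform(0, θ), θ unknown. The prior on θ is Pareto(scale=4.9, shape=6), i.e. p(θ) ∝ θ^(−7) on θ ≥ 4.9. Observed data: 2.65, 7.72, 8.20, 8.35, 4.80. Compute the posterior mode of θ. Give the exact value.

θ̂_MAP = 8.35

The Uniform(0, θ) likelihood is θ^(−n) for θ ≥ max(xᵢ), zero otherwise. Here max(xᵢ) = 8.35.
Posterior ∝ θ^(−7) · θ^(−5) = θ^(−12) on θ ≥ max(4.9, 8.35) = 8.35.
This density is strictly decreasing in θ, so the posterior mode lies at the lower boundary of the support.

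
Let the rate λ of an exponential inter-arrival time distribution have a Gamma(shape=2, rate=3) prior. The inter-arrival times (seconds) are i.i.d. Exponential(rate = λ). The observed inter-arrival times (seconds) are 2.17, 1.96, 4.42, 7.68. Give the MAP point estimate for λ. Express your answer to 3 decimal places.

The Exponential(rate=λ) likelihood is ∝ λ^n e^(−λΣtᵢ). Here n = 4 and Σtᵢ = 2.17 + 1.96 + 4.42 + 7.68 = 16.23.
Posterior ∝ λe^(−3λ) · λ^4e^(−16.23λ) = λ^5e^(−19.23λ), i.e. Gamma(6, 19.23).
Mode = (a−1)/b = 5/19.23 ≈ 0.260.

λ̂_MAP = 0.260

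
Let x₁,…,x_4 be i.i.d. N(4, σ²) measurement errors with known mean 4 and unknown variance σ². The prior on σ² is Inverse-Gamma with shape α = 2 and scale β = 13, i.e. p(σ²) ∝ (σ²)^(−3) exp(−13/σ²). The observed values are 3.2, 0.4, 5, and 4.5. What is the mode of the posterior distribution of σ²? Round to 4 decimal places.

σ̂²_MAP = 4.0850

Sum of squared deviations about the known mean: SS = (3.2−4)² + (0.4−4)² + (5−4)² + (4.5−4)² = 14.85.
The Normal likelihood contributes (σ²)^(−n/2) exp(−SS/(2σ²)), so the posterior is Inverse-Gamma(α + n/2, β + SS/2) = Inverse-Gamma(4, 20.425).
The mode of Inverse-Gamma(a, b) is b/(a+1) = 20.425/5 ≈ 4.0850.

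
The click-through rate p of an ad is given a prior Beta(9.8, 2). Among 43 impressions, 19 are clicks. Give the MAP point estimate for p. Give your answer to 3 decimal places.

p̂_MAP = 0.527

Prior: Beta(9.8, 2).
Data: 19 successes in 43 trials. The binomial likelihood contributes p^19(1−p)^24, so the posterior is Beta(9.8+19, 2+24) = Beta(28.8, 26).
For Beta(a, b) with a, b > 1 the mode is (a−1)/(a+b−2) = 27.8/52.8 ≈ 0.527.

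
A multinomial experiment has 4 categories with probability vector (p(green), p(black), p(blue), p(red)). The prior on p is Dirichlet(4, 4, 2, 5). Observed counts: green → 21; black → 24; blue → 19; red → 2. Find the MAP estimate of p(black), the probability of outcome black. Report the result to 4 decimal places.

MAP estimate of p(black) = 0.3506

The posterior is Dirichlet(αᵢ + nᵢ) = Dirichlet(25, 28, 21, 7).
For a Dirichlet(a₁,…,a_K) with all aᵢ > 1, the mode has j-th component (aⱼ − 1)/(Σaᵢ − K).
Here Σaᵢ = 81 and K = 4, so p(black) = (28 − 1)/(81 − 4) = 27/77 ≈ 0.3506.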